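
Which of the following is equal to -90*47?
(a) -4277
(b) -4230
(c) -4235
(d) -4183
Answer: b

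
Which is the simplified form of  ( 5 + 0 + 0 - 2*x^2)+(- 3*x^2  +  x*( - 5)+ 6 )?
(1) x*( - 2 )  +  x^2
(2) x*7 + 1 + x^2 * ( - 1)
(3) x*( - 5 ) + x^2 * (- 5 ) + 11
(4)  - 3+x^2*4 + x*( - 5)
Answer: 3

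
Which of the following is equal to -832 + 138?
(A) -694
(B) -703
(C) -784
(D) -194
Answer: A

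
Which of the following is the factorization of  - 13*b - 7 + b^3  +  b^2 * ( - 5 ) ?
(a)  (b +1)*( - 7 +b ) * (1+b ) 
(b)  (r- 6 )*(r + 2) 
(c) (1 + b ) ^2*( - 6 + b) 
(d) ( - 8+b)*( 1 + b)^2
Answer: a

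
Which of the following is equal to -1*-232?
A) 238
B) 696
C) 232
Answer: C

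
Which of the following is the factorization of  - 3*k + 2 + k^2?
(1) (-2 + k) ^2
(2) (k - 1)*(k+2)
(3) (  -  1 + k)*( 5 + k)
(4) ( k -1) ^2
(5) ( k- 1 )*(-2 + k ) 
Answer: 5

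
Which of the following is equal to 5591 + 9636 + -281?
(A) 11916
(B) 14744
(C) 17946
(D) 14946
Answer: D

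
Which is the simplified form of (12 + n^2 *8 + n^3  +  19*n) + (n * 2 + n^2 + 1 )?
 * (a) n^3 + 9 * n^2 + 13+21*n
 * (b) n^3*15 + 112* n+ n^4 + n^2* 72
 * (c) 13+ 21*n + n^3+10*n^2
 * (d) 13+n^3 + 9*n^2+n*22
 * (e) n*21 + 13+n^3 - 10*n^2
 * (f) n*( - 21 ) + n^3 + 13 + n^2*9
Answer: a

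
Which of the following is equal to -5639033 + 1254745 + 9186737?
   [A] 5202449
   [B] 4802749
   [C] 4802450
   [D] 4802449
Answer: D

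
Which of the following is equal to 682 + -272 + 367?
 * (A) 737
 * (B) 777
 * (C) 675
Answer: B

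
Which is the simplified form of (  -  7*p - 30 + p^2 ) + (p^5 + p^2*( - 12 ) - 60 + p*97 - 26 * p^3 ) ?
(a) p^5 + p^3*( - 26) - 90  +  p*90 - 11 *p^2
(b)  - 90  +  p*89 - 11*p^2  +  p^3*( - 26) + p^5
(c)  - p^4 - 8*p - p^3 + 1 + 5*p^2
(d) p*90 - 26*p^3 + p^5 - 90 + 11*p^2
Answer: a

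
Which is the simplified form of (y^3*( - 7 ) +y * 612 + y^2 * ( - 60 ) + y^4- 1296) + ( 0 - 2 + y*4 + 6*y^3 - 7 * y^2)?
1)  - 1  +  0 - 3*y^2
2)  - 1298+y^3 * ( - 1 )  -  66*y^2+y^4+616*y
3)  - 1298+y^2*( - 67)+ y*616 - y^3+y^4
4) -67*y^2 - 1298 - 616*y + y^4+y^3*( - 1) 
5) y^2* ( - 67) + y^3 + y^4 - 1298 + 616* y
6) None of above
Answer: 3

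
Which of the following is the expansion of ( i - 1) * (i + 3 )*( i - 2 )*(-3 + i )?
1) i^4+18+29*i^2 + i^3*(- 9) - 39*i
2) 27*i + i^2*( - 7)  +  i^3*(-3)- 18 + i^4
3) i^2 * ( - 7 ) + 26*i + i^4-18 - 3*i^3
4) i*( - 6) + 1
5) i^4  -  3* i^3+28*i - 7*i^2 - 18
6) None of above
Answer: 2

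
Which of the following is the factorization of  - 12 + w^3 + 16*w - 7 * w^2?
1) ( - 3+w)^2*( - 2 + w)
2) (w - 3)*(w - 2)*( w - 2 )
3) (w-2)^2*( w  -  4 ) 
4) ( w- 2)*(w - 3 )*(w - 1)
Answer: 2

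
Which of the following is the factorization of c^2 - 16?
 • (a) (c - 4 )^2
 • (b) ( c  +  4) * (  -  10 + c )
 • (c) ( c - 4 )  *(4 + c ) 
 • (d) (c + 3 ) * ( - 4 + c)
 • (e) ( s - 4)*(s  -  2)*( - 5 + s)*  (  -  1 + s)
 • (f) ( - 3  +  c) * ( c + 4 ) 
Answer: c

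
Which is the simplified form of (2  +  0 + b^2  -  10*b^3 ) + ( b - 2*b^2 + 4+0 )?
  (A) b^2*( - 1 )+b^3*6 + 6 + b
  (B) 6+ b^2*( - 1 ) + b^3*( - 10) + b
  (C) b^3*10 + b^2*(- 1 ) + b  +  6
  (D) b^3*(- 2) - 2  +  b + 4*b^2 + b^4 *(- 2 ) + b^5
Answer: B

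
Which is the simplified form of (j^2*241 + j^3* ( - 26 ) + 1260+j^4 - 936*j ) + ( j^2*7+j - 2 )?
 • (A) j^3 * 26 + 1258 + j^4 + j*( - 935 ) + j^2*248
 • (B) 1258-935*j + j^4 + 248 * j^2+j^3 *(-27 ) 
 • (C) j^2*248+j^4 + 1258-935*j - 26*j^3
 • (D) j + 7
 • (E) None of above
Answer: C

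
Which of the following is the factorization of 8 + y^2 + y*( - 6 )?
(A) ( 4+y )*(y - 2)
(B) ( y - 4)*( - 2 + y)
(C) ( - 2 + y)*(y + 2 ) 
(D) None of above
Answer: B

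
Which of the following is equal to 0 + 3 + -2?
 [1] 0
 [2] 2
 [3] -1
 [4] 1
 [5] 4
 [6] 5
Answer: 4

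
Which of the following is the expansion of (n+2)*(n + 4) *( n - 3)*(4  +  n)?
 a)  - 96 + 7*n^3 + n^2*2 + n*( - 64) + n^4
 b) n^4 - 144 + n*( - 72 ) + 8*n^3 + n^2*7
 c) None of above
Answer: a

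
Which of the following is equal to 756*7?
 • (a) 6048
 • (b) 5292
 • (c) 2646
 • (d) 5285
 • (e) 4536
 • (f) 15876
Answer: b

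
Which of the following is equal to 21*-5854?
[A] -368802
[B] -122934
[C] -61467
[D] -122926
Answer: B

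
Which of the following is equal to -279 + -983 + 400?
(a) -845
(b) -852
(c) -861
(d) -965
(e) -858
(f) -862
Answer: f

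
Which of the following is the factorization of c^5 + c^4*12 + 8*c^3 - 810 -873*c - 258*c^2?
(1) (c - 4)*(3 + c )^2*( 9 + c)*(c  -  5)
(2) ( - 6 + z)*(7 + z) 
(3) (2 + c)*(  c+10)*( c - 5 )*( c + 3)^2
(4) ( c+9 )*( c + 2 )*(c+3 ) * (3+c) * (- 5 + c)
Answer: 4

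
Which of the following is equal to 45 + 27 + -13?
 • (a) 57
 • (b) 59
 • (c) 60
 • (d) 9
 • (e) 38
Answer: b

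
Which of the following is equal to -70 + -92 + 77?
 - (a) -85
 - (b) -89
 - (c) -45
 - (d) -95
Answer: a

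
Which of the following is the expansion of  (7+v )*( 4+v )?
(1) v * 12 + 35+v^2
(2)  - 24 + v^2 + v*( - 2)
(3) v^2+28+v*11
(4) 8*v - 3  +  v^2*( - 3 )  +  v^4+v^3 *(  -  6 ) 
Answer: 3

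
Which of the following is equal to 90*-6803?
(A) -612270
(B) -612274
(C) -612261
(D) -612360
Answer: A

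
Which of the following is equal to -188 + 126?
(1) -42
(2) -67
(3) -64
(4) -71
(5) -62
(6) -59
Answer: 5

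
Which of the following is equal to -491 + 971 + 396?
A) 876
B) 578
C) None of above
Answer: A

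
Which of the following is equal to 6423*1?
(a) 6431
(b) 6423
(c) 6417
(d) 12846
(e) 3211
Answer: b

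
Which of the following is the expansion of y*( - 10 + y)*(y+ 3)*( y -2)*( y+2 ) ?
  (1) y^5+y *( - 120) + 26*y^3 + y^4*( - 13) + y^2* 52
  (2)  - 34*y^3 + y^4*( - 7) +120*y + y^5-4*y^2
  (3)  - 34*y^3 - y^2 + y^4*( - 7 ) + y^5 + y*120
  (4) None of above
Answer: 4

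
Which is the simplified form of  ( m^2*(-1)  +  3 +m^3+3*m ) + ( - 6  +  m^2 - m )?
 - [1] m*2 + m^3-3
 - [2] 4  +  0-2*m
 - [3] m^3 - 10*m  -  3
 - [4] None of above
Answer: 1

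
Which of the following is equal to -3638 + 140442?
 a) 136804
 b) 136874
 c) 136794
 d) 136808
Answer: a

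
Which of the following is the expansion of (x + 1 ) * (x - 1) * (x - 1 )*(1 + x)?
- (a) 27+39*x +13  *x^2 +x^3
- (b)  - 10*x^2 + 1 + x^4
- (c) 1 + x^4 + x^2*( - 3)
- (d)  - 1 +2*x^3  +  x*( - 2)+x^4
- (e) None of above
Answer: e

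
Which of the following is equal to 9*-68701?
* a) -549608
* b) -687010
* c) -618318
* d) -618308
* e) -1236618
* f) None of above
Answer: f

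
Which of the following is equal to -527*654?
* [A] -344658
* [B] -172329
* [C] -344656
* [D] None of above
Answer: A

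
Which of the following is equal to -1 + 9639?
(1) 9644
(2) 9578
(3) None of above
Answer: 3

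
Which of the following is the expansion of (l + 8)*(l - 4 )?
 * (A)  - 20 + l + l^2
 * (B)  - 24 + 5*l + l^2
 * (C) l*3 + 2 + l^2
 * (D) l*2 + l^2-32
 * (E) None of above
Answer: E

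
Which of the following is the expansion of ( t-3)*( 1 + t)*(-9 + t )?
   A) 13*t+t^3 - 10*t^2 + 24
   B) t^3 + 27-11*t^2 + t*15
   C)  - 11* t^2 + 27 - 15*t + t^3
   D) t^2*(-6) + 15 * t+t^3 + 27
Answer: B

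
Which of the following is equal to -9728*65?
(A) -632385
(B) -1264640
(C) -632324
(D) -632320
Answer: D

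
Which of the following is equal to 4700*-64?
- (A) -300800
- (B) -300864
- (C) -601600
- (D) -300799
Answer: A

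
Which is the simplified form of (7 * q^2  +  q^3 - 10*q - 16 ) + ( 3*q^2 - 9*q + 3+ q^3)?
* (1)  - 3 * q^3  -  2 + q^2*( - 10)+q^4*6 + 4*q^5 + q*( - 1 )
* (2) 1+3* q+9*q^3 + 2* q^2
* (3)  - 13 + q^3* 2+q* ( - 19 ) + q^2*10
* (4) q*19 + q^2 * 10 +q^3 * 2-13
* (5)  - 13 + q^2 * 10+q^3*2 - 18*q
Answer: 3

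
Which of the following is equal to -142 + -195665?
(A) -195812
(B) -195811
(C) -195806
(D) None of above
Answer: D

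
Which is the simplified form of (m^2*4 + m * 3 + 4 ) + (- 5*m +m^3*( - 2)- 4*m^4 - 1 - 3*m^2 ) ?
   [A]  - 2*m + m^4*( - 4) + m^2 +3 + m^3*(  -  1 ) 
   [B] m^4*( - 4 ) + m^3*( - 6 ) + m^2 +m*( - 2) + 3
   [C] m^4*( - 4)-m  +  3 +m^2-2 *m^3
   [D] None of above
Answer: D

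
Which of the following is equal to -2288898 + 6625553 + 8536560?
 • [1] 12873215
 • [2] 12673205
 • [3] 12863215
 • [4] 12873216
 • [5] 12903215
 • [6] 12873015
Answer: 1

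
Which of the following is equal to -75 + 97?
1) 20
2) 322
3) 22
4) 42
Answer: 3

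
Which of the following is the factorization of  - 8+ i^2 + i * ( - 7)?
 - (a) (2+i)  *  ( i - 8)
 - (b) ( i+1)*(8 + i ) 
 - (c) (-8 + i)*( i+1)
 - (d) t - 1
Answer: c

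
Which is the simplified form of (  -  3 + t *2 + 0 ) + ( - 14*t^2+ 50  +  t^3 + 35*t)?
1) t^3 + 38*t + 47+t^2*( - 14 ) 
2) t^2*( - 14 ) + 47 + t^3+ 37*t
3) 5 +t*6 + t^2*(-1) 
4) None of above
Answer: 2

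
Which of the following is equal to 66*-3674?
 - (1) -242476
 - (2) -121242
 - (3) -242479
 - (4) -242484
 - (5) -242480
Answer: 4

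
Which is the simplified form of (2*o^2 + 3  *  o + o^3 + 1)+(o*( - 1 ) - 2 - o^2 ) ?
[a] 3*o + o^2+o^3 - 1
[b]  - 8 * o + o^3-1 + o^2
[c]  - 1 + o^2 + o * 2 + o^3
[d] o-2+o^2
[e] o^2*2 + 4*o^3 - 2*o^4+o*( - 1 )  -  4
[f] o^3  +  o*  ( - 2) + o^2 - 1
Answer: c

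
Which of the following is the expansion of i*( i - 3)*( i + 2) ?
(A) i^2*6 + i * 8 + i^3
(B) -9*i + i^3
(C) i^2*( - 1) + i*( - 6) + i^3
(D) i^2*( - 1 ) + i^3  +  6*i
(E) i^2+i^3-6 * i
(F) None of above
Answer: C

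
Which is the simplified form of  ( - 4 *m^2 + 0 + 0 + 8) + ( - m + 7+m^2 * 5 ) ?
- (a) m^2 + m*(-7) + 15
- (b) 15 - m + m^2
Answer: b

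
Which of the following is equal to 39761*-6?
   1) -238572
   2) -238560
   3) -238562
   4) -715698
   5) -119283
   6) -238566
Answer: 6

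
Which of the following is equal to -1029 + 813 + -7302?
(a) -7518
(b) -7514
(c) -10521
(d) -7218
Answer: a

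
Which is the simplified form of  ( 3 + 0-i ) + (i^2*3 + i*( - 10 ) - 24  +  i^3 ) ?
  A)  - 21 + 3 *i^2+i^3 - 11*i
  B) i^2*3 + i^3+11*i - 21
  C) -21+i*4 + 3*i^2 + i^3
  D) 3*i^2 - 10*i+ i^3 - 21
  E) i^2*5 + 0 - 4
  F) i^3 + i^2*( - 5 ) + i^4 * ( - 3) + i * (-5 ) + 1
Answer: A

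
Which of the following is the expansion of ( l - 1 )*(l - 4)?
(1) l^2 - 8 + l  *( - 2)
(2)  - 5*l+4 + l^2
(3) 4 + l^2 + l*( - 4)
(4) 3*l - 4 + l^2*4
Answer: 2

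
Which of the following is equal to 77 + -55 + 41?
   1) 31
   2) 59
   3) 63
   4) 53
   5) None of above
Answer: 3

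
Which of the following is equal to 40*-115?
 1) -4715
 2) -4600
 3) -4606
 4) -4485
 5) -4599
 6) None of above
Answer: 2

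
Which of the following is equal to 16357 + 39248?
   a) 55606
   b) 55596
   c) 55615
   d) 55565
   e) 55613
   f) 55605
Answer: f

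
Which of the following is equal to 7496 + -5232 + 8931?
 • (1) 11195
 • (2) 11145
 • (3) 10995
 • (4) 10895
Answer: 1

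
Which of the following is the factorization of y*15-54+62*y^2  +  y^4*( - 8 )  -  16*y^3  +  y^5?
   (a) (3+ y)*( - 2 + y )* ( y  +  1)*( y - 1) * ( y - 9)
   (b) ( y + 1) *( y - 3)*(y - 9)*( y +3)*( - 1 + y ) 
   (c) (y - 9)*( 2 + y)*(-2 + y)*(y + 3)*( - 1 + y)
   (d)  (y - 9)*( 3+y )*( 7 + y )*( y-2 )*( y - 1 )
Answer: a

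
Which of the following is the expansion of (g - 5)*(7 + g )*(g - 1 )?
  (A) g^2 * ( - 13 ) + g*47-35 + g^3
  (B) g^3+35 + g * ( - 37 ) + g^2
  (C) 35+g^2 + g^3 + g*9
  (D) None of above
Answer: B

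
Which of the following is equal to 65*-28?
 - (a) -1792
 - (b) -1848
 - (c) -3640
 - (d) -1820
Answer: d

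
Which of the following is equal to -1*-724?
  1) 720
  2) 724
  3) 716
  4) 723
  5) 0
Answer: 2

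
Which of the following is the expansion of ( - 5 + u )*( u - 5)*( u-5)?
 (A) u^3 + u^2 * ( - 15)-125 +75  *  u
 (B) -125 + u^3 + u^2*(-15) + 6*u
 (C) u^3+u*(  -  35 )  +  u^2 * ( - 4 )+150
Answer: A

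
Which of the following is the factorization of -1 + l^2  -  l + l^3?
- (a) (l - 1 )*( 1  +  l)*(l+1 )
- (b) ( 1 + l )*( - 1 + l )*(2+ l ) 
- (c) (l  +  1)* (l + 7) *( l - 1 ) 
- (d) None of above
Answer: a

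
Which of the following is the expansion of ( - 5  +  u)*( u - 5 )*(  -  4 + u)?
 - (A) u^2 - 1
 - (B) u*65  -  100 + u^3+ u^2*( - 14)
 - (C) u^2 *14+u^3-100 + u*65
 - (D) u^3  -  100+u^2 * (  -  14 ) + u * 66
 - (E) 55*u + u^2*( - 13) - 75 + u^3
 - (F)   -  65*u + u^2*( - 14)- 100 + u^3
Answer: B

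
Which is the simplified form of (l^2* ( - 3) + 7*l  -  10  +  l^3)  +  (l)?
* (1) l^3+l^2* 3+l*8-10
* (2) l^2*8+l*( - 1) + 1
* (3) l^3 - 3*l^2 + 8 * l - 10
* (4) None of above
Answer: 3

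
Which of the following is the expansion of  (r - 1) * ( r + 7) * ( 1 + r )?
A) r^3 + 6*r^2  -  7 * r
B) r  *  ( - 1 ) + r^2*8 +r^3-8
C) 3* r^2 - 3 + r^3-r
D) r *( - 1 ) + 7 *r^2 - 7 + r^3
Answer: D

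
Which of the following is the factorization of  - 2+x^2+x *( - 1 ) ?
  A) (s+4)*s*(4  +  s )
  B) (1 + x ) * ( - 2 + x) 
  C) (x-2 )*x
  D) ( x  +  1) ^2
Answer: B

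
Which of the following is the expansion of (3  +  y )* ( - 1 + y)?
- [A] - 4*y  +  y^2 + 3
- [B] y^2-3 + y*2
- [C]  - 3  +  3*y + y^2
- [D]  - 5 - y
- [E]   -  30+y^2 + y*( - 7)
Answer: B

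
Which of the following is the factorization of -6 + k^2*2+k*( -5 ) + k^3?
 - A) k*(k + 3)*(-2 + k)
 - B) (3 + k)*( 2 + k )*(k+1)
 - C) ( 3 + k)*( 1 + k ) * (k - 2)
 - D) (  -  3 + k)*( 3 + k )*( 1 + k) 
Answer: C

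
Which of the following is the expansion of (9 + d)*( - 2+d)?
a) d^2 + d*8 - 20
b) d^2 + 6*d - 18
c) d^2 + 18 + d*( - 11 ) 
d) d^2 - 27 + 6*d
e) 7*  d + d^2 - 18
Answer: e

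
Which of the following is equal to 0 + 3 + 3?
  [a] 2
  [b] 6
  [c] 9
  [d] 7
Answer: b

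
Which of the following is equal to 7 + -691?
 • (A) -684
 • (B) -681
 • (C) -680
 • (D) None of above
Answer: A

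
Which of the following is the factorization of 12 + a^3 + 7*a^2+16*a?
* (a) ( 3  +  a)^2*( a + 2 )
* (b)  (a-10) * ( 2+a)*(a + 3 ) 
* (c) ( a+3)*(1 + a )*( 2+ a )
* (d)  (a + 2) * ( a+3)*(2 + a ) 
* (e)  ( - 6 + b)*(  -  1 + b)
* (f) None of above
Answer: d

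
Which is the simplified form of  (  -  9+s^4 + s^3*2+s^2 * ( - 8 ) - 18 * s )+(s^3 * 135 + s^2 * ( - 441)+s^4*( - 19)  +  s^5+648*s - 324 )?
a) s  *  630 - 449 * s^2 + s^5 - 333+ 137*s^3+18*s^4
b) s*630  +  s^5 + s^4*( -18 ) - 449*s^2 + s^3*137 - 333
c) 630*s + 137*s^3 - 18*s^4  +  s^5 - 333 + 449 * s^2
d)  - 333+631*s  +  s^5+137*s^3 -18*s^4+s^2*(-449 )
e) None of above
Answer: b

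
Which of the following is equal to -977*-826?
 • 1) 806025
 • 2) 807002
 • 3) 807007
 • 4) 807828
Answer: 2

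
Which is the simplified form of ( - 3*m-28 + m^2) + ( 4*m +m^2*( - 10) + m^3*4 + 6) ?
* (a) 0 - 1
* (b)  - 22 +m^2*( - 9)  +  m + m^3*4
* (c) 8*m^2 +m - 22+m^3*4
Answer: b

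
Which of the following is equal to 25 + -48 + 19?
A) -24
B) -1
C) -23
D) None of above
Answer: D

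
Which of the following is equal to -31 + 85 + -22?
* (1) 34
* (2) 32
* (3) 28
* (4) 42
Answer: 2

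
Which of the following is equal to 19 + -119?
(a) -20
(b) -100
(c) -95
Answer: b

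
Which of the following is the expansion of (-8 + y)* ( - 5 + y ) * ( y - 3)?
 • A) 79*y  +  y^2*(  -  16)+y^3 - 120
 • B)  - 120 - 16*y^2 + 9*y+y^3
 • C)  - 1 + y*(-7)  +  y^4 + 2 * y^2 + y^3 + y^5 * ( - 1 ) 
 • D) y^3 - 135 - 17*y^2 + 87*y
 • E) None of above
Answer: A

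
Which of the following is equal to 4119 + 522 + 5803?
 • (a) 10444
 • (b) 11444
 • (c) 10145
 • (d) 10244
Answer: a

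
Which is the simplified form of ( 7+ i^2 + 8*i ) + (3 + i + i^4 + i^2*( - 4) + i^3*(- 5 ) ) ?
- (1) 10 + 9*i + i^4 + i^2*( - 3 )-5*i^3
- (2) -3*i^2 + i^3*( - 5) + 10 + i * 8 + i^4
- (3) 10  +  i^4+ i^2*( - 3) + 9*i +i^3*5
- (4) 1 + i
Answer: 1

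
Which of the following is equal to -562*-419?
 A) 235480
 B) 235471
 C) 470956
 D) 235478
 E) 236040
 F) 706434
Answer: D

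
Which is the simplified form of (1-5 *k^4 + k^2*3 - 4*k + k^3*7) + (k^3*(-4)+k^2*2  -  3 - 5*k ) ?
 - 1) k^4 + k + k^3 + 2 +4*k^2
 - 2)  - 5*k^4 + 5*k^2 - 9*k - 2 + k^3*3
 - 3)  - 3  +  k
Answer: 2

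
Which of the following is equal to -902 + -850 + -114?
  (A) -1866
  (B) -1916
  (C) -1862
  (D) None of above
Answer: A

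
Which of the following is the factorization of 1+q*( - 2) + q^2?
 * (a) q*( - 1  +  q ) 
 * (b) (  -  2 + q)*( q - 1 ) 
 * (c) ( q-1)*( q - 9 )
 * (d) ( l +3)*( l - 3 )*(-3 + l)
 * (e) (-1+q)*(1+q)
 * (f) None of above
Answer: f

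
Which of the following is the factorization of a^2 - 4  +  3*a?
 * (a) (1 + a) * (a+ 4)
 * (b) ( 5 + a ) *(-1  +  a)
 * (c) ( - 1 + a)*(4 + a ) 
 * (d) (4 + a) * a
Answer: c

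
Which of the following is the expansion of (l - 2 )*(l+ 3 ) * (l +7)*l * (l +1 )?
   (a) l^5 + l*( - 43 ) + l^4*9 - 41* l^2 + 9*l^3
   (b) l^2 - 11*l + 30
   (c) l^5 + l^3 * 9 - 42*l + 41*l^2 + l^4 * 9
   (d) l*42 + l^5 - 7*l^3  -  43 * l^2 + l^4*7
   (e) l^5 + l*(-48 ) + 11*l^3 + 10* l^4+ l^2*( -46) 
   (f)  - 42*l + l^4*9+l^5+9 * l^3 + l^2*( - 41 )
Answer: f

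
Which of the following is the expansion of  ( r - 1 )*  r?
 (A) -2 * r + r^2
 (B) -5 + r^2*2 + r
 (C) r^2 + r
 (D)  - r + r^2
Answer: D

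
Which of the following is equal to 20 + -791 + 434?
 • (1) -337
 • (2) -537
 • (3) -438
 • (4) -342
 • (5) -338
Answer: 1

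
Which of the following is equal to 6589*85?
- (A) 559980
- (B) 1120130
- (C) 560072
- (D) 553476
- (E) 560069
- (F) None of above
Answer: F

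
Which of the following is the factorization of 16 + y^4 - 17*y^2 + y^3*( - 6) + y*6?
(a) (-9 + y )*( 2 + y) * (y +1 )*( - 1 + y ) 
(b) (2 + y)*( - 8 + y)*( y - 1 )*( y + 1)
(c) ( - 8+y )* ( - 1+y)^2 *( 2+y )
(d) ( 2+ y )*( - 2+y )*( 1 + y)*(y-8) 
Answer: b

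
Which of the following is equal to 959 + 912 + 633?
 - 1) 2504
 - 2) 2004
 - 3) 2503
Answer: 1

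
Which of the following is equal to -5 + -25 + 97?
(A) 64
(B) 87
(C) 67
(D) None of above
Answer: C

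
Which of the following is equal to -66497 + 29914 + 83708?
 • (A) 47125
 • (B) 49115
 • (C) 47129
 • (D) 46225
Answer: A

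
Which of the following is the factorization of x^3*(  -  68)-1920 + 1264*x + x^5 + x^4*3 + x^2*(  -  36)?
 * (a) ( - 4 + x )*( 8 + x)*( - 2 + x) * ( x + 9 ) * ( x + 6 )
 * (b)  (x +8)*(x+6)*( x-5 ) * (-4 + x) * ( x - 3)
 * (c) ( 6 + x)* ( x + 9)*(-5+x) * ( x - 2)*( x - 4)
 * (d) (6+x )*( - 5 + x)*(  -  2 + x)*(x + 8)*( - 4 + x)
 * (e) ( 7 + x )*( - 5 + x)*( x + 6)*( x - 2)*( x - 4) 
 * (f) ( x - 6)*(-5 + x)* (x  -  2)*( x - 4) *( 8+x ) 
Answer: d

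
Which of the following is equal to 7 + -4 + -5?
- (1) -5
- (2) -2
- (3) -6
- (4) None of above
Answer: 2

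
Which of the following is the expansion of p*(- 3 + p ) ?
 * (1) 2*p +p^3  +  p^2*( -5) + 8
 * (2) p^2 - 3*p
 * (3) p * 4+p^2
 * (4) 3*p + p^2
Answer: 2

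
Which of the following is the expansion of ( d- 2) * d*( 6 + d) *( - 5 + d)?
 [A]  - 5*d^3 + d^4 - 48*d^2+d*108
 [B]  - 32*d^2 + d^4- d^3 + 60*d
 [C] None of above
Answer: B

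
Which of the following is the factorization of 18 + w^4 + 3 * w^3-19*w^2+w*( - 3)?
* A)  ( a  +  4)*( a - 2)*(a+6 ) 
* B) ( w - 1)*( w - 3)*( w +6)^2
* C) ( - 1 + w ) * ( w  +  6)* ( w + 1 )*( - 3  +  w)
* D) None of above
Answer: C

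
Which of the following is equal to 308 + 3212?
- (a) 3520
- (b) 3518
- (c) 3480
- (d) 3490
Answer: a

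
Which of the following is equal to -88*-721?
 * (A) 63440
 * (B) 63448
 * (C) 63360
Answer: B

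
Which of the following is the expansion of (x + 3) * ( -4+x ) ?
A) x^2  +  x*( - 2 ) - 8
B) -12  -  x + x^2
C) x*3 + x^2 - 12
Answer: B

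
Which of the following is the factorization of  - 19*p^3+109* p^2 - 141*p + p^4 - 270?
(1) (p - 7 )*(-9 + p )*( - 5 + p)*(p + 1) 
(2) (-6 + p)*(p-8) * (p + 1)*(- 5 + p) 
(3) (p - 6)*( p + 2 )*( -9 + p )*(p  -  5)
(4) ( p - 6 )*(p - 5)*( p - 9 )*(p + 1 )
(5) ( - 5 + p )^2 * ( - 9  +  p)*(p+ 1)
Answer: 4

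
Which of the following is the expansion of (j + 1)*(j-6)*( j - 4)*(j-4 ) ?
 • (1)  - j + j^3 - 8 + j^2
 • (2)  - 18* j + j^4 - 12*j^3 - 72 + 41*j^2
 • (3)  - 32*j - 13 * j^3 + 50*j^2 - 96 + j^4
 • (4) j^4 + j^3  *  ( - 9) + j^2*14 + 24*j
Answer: 3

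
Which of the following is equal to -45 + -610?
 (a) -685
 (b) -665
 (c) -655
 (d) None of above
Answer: c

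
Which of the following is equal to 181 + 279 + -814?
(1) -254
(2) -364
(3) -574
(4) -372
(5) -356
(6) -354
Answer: 6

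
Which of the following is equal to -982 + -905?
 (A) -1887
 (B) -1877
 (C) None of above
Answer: A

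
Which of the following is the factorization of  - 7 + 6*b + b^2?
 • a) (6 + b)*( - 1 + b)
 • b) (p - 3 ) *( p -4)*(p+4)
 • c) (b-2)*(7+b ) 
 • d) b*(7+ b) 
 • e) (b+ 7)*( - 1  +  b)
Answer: e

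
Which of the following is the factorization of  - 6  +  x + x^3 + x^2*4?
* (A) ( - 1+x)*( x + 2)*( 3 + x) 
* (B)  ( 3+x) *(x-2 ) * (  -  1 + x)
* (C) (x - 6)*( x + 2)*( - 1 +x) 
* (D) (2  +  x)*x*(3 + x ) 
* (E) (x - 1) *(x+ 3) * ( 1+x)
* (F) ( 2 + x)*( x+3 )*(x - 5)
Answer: A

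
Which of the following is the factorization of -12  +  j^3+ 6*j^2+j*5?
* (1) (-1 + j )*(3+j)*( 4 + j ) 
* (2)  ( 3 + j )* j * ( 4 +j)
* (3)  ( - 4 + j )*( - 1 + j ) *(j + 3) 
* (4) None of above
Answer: 1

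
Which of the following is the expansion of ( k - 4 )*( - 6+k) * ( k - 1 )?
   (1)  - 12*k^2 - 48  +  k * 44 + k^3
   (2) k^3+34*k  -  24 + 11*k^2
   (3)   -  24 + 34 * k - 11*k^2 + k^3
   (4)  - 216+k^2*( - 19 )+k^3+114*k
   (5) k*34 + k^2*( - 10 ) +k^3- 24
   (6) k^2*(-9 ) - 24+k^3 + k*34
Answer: 3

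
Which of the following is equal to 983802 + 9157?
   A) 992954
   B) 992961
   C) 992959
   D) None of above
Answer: C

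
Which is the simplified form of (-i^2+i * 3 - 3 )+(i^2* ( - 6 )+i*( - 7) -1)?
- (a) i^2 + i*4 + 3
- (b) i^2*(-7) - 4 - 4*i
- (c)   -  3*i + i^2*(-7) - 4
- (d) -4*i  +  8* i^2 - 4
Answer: b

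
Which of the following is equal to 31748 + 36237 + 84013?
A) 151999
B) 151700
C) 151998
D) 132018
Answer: C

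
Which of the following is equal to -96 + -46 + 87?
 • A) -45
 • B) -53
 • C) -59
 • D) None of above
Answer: D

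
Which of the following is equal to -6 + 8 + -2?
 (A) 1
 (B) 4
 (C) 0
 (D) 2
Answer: C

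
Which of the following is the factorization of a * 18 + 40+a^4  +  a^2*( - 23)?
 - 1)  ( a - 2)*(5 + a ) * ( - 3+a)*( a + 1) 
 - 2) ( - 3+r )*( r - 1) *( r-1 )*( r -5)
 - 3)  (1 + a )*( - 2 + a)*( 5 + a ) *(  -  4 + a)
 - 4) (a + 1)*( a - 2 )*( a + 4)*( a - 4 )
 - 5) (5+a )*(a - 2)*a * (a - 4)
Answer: 3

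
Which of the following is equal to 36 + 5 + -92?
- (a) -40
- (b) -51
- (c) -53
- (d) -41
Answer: b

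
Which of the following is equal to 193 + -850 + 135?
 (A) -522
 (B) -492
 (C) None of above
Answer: A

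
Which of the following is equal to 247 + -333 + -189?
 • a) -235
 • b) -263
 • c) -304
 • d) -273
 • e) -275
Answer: e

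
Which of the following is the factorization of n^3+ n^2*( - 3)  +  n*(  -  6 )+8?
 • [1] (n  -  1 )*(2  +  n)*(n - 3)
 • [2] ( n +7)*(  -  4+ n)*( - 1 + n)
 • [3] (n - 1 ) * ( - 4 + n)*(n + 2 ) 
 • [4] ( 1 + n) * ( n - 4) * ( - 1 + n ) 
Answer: 3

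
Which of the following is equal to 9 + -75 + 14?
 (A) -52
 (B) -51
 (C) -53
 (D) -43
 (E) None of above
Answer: A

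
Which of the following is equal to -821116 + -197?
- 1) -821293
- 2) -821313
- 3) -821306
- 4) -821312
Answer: 2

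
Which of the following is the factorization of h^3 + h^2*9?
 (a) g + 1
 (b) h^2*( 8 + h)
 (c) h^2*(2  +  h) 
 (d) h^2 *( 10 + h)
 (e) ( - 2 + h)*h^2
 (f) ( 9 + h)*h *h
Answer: f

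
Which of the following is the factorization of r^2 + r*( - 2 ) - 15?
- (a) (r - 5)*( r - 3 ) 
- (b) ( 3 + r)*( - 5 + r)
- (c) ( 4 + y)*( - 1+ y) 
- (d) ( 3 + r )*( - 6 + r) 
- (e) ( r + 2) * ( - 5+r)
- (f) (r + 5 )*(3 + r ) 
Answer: b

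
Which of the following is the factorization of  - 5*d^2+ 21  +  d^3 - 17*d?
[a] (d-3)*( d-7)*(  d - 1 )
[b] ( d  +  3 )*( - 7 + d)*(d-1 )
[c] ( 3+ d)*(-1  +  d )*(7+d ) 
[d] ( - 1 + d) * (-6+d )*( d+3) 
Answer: b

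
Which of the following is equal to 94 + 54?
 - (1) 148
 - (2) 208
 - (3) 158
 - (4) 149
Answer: 1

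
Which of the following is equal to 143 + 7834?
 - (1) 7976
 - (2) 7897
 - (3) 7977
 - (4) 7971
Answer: 3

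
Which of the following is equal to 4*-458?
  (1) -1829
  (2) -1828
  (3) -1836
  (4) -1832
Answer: 4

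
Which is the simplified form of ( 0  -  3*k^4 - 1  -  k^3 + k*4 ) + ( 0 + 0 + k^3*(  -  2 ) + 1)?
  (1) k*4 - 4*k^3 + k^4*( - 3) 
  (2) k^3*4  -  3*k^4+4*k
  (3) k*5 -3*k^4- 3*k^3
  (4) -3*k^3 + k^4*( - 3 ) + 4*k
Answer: 4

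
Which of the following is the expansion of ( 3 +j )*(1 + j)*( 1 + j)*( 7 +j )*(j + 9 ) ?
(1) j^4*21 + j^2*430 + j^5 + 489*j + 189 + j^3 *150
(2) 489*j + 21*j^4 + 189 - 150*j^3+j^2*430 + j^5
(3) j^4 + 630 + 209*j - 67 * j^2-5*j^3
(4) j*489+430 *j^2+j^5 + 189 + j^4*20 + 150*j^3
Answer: 1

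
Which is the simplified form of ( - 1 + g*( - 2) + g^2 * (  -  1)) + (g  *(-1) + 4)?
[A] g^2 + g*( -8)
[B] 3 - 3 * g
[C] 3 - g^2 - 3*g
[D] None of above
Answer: C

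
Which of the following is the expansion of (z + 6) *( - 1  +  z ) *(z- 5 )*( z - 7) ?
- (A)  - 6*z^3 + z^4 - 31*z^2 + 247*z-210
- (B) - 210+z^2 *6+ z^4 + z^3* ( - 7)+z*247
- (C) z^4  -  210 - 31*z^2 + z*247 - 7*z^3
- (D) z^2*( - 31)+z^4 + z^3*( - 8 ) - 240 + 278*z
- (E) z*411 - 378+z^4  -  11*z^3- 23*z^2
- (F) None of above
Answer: C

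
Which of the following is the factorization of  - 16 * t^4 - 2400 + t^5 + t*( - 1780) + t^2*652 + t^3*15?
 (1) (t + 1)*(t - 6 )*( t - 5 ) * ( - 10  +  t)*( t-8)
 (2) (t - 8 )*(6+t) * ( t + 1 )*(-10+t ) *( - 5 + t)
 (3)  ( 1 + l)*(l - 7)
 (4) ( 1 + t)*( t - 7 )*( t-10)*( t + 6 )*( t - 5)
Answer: 2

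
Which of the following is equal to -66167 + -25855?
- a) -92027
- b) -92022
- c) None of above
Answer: b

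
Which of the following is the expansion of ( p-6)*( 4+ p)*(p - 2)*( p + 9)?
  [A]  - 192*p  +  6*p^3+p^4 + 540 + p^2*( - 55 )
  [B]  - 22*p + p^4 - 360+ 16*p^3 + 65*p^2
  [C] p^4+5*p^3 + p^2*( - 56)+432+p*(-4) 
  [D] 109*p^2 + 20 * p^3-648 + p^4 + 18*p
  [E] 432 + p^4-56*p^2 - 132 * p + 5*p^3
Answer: E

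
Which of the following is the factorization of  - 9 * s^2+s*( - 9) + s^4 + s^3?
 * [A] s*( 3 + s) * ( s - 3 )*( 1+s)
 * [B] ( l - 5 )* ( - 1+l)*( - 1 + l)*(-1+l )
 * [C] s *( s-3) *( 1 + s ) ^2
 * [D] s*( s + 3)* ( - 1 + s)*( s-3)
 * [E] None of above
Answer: A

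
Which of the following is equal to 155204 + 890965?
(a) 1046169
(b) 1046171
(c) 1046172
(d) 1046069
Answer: a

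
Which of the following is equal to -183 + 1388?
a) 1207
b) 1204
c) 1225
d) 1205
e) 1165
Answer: d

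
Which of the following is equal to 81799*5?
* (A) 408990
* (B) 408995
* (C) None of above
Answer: B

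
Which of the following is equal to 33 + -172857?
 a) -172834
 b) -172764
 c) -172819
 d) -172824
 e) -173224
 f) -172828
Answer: d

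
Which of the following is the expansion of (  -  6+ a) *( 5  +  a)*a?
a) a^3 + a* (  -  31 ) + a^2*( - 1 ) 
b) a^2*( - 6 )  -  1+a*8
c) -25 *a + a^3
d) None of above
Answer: d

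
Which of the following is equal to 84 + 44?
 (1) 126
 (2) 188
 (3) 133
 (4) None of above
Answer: 4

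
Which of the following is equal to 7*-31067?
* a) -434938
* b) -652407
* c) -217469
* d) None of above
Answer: c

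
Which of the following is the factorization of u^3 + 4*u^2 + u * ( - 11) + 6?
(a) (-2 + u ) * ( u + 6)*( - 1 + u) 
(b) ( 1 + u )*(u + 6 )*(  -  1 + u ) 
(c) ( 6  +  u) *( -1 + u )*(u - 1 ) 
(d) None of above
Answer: c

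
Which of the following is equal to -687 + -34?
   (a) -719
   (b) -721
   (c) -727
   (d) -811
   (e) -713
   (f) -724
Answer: b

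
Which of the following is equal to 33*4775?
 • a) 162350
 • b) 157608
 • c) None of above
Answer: c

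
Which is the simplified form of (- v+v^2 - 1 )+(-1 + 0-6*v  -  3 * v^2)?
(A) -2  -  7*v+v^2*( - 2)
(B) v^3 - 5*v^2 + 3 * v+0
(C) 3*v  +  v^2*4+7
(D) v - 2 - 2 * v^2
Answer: A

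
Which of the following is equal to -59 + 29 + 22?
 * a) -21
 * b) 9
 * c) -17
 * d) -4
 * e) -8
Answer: e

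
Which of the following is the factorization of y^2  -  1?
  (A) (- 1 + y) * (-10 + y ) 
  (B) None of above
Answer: B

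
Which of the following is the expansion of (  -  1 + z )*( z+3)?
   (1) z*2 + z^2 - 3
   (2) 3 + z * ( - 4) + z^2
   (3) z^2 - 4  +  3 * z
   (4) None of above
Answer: 1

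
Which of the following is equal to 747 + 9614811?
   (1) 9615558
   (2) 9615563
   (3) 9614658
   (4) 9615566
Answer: 1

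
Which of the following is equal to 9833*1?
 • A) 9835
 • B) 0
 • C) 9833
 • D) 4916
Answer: C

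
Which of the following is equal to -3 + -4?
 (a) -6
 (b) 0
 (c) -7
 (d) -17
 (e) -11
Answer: c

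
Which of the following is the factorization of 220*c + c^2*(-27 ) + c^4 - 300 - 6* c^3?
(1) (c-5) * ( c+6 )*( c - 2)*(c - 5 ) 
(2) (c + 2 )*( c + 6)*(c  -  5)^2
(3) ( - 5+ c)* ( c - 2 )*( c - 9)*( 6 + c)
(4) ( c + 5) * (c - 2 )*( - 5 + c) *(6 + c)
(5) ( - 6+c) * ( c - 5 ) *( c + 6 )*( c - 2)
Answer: 1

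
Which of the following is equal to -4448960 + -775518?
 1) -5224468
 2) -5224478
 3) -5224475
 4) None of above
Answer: 2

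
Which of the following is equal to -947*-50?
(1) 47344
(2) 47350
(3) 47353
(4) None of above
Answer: 2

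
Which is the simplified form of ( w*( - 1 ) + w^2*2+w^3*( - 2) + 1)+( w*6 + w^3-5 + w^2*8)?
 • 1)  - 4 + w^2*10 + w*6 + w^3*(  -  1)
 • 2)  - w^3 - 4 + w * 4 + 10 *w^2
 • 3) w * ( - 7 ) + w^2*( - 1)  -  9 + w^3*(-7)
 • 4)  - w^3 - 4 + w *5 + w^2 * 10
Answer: 4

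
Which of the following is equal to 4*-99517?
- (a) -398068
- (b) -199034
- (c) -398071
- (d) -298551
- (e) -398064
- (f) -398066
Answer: a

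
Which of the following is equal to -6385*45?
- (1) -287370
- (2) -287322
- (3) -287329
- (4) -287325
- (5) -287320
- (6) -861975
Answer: 4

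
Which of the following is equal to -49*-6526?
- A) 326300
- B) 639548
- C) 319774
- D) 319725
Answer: C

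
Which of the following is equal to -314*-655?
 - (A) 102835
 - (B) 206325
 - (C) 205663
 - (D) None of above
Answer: D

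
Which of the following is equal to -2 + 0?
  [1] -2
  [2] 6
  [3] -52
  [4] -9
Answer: 1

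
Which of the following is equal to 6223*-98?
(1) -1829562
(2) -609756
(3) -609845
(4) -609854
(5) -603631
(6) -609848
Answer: 4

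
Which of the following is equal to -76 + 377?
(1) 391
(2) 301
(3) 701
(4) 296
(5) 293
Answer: 2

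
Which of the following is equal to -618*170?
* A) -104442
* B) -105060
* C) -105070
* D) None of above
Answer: B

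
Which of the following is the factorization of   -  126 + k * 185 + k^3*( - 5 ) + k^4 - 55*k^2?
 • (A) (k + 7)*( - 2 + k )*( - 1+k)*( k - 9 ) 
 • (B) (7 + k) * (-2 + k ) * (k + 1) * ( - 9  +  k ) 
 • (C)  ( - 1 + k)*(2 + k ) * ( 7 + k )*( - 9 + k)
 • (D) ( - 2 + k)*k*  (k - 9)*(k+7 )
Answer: A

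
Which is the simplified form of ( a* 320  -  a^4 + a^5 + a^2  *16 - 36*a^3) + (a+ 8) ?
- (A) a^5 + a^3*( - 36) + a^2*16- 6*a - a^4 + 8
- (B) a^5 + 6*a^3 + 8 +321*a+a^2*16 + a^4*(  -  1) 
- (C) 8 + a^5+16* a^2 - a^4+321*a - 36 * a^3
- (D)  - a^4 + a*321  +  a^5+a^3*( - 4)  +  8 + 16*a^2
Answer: C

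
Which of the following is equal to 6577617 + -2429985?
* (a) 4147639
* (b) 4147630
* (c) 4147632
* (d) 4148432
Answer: c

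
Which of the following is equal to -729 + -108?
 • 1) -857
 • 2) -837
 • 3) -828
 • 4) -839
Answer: 2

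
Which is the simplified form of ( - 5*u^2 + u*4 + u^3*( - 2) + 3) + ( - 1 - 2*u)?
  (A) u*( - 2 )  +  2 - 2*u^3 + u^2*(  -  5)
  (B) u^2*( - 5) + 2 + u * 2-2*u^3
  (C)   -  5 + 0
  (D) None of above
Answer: B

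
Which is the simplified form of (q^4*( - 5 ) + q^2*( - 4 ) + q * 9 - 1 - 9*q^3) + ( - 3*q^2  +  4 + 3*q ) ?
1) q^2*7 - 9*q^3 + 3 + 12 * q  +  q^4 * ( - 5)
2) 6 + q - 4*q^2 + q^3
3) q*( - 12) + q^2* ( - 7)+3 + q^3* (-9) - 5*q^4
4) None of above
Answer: 4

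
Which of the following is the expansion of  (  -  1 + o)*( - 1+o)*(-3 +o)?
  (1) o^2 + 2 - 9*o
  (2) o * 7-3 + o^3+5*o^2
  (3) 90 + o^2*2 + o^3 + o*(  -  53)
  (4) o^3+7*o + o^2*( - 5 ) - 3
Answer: 4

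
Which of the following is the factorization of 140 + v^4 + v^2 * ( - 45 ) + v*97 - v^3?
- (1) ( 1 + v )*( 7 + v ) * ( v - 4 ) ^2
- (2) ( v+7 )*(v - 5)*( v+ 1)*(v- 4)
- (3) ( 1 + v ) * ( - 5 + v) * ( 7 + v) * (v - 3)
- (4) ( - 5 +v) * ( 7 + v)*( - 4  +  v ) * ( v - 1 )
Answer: 2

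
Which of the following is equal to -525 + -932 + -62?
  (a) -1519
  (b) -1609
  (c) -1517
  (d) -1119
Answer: a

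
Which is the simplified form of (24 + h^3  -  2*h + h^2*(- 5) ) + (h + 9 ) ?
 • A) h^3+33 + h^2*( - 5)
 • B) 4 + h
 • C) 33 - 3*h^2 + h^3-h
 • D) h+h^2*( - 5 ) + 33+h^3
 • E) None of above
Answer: E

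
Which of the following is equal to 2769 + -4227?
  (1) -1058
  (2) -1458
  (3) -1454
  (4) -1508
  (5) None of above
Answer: 2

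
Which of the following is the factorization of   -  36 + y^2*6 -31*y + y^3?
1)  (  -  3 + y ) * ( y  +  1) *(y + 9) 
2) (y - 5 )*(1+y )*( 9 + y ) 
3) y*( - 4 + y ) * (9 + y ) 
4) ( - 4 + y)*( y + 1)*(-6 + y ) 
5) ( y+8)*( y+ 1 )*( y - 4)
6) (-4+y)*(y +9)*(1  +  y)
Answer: 6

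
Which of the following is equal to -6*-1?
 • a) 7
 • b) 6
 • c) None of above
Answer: b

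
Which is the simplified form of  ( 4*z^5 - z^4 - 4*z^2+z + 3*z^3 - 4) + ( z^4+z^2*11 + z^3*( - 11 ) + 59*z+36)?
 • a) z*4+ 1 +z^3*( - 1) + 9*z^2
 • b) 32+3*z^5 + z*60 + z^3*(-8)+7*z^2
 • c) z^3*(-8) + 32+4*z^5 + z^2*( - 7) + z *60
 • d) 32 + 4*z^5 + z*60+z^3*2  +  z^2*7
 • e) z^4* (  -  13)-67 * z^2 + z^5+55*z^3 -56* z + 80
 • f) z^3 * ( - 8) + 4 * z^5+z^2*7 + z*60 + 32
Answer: f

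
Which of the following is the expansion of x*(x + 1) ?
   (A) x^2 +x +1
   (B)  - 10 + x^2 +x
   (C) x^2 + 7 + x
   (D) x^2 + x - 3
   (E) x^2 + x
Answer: E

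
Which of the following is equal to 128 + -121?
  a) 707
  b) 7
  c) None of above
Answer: b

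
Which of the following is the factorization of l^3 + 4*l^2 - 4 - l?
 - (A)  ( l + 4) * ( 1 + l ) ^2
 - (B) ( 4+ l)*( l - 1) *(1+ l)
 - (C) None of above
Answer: B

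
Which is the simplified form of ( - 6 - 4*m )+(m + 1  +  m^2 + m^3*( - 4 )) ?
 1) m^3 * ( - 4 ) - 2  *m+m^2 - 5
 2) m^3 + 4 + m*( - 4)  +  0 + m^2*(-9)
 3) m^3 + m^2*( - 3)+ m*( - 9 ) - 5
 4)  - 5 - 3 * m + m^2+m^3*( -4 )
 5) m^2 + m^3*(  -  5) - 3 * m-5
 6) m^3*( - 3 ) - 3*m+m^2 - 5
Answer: 4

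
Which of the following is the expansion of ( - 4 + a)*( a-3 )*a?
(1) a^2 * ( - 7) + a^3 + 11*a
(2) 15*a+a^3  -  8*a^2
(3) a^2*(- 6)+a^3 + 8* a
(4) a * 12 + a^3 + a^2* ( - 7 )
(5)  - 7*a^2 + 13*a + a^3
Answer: 4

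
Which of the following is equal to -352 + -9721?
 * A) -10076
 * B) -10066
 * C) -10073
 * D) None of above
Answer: C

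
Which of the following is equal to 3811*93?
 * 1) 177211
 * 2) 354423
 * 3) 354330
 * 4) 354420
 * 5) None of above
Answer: 2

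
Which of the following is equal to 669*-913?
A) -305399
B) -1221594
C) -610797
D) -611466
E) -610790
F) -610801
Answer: C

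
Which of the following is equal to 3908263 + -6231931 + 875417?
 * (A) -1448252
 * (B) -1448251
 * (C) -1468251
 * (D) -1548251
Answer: B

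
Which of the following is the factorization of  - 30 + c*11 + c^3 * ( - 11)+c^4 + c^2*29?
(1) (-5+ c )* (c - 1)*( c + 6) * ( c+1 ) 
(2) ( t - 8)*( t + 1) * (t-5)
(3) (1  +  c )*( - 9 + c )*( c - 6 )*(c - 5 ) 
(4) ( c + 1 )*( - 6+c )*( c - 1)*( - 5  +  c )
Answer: 4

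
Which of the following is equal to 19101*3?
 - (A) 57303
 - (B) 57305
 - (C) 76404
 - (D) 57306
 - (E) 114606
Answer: A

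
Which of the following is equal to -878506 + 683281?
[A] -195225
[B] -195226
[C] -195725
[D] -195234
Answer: A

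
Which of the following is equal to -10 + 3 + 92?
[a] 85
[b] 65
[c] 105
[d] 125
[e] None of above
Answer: a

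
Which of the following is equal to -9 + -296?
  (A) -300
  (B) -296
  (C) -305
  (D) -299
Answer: C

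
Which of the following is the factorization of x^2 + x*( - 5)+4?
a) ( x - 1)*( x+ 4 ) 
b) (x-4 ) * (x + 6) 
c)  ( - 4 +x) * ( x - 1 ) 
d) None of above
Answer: c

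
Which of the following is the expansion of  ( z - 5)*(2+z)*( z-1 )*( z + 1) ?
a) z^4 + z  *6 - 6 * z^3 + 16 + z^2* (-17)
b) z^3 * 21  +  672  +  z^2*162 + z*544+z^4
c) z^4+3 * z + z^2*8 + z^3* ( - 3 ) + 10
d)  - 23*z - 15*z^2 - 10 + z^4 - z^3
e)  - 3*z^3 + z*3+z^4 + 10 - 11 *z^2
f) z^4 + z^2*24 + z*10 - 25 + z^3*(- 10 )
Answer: e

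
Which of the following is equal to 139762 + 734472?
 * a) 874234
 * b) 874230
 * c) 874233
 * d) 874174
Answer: a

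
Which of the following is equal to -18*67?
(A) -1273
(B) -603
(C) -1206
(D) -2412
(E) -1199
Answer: C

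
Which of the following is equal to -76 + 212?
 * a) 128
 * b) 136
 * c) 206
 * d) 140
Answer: b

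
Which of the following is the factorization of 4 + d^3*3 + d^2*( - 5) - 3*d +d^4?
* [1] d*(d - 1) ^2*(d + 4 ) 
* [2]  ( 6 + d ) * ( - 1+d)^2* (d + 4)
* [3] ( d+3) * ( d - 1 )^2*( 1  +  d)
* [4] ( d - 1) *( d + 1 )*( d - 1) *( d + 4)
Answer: 4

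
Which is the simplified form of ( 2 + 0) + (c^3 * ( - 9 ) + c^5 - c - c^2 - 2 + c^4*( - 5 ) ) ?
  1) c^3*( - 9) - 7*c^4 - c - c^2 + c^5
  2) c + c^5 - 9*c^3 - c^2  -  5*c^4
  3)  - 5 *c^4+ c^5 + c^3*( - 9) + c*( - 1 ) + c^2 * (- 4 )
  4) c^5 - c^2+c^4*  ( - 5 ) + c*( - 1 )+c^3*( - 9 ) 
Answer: 4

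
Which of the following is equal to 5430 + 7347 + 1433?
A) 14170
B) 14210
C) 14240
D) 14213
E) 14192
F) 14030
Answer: B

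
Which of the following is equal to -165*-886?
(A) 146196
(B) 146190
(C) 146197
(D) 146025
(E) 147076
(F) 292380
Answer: B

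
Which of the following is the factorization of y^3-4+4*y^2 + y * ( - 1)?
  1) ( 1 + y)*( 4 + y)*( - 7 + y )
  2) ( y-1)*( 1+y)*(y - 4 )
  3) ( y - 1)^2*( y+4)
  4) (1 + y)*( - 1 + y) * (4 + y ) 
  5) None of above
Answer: 4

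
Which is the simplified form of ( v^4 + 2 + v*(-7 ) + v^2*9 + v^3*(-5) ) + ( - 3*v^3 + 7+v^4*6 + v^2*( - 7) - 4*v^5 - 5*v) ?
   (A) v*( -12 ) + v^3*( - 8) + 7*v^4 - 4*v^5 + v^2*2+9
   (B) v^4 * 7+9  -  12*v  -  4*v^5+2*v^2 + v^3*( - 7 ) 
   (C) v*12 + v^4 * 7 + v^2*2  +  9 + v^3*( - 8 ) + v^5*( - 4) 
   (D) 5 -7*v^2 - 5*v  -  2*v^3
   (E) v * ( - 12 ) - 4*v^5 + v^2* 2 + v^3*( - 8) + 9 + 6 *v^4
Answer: A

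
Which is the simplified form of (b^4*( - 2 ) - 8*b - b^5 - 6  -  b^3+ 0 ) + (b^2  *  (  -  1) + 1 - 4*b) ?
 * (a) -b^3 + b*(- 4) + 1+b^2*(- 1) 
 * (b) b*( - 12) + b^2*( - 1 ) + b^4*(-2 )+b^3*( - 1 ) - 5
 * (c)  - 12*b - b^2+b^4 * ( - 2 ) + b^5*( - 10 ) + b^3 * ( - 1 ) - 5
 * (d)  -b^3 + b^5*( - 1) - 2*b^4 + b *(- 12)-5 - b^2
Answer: d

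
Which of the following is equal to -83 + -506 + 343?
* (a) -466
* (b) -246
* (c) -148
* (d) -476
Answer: b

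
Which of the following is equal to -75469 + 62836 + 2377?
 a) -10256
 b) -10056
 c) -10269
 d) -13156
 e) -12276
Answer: a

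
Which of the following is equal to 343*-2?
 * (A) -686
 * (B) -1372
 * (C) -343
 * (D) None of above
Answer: A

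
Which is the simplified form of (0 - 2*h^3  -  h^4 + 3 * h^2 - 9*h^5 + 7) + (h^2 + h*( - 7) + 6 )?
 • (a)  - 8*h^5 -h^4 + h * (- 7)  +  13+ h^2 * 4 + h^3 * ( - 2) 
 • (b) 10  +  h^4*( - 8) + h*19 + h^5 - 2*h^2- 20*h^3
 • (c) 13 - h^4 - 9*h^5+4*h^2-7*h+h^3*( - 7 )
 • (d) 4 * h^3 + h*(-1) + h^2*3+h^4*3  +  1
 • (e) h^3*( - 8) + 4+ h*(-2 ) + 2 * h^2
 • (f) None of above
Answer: f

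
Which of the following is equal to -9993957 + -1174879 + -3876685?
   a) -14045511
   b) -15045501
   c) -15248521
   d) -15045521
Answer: d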